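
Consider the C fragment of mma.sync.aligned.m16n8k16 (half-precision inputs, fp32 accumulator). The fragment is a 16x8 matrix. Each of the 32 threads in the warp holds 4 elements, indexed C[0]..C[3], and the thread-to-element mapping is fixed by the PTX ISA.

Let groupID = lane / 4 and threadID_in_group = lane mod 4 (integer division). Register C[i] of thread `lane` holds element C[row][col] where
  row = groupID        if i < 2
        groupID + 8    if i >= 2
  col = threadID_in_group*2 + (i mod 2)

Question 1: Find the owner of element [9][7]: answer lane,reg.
r: 9->gid=1,r8=1  c: 7->tid=3,i&1=1
L=1*4+3=7  i=1*2+1=3

7,3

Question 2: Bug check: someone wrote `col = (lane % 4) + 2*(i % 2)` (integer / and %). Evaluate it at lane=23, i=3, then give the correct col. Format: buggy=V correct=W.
`(lane % 4) + 2*(i % 2)`[23,3]→5
L=23→G=23>>2=5, T=23&3=3
[3]→row 5+8=13  col 3·2+1=7
col: 5 vs 7

buggy=5 correct=7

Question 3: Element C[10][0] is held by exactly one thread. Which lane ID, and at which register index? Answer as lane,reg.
r=10->g=2,rb=1  c=0->t=0,b0=0
L=2*4+0=8  i=1*2+0=2

8,2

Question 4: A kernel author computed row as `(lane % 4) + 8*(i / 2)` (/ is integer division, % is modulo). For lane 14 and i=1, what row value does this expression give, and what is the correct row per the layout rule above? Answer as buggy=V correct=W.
buggy=2 correct=3

`(lane % 4) + 8*(i / 2)`[14,1]->2
14: gid=3,tid=2
[1] (3+0,2*2+1) = (3,5)
row: 2 vs 3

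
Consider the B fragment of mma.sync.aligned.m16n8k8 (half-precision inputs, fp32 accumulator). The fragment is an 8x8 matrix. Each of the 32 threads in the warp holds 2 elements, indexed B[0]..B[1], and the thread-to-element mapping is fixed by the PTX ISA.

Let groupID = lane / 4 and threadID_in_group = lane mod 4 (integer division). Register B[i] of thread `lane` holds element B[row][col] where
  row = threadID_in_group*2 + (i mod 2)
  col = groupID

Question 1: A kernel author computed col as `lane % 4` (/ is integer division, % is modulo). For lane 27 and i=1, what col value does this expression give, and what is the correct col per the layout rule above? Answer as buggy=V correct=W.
`lane % 4`[27,1]⇒3
L=27⇒gr=27>>2=6, th=27&3=3
[1]⇒row 3·2+1=7  col gr=6
col: 3 vs 6

buggy=3 correct=6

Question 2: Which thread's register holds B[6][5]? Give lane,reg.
c=5⇒gr=5  r=6⇒th=3,odd=0
L=5*4+3=23  i=0=0

23,0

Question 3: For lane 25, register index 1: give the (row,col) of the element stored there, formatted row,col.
3,6

lane 25: grp=6 (25/4), tig=1 (25%4)
i=1: r=1*2+1=3, c=grp=6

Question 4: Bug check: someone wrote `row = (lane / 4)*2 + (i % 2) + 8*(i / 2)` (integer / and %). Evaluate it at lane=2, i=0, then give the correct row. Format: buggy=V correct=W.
`(lane / 4)*2 + (i % 2) + 8*(i / 2)`[2,0]=>0
2: grp=0,tig=2
[0] (2*2+0,0) = (4,0)
row: 0 vs 4

buggy=0 correct=4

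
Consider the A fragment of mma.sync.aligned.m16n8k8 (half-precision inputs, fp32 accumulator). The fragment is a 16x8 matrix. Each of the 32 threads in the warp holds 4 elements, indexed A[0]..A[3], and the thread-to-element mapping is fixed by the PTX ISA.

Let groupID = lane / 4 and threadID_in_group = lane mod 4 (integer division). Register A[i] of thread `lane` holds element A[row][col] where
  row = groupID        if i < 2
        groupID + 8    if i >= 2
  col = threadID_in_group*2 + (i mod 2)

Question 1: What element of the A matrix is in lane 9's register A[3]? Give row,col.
10,3

9: grp=2,tig=1
[3] (2+8,1*2+1) = (10,3)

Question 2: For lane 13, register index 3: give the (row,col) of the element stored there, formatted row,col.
11,3

13: grp=3,tig=1
[3] (3+8,1*2+1) = (11,3)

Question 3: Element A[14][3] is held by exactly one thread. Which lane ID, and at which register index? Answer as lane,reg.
r: 14->gid=6,r8=1  c: 3->tid=1,i&1=1
L=6*4+1=25  i=1*2+1=3

25,3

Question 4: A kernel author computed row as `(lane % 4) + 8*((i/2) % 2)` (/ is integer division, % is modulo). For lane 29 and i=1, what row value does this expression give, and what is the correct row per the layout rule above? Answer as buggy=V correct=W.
`(lane % 4) + 8*((i/2) % 2)`[29,1]->1
29: g=7,t=1
[1] (7+0,1*2+1) = (7,3)
row: 1 vs 7

buggy=1 correct=7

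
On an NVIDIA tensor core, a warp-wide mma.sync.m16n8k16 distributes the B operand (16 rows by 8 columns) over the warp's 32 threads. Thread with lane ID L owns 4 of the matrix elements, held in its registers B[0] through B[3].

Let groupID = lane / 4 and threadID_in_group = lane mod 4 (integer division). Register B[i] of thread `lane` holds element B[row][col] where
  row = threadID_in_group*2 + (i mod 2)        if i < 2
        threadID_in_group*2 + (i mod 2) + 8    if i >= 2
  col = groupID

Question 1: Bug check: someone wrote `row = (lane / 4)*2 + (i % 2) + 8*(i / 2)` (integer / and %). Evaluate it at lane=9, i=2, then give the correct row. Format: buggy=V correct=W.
buggy=12 correct=10

`(lane / 4)*2 + (i % 2) + 8*(i / 2)`[9,2]->12
L=9->gid=9>>2=2, tid=9&3=1
[2]->row 1·2+0+8=10  col gid=2
row: 12 vs 10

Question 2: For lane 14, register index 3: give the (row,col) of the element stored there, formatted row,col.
14: grp=3,tig=2
[3] (2*2+1+8,3) = (13,3)

13,3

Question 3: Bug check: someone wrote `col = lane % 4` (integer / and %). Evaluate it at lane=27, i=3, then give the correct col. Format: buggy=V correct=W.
buggy=3 correct=6

`lane % 4`[27,3]⇒3
27: gr=6,th=3
[3] (3*2+1+8,6) = (15,6)
col: 3 vs 6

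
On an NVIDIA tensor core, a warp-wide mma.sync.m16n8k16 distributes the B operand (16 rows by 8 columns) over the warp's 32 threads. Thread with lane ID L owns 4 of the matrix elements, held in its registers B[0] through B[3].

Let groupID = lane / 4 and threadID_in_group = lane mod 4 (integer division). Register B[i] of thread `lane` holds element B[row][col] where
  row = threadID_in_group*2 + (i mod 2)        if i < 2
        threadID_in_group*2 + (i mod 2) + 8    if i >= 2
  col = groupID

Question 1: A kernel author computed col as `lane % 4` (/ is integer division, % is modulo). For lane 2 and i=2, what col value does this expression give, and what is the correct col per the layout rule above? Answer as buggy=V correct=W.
buggy=2 correct=0

`lane % 4`[2,2]->2
L=2->gid=2>>2=0, tid=2&3=2
[2]->row 2·2+0+8=12  col gid=0
col: 2 vs 0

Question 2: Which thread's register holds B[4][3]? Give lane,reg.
14,0

c=3→G=3  r=4→rhi=0,T=2,p=0
L=3*4+2=14  i=0*2+0=0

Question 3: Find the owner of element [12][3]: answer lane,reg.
c=3->g=3  r=12->rb=1,t=2,b0=0
L=3*4+2=14  i=1*2+0=2

14,2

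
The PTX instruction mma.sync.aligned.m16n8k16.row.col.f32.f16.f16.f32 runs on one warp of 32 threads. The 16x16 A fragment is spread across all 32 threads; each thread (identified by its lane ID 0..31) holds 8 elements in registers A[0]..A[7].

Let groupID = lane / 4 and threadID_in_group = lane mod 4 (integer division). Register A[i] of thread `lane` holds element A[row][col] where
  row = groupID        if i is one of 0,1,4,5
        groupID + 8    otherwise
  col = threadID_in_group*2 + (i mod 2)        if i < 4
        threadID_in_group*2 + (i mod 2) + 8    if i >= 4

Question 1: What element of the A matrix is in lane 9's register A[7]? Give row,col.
10,11

9: G=2,T=1
[7] (2+8,1*2+1+8) = (10,11)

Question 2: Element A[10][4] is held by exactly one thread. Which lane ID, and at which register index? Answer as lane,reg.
10,2

r=10->g=2,rb=1  c=4->cb=0,t=2,b0=0
L=2*4+2=10  i=0*4+1*2+0=2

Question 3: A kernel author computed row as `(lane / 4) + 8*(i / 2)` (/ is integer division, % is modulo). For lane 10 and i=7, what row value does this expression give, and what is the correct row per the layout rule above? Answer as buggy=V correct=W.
buggy=26 correct=10

`(lane / 4) + 8*(i / 2)`[10,7]=>26
L=10=>grp=10>>2=2, tig=10&3=2
[7]=>row 2+8=10  col 2·2+1+8=13
row: 26 vs 10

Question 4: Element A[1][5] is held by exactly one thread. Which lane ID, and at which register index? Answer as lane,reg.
r=1->g=1,rb=0  c=5->cb=0,t=2,b0=1
L=1*4+2=6  i=0*4+0*2+1=1

6,1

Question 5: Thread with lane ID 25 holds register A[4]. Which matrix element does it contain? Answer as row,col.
6,10

lane 25→25/4=6, 25 mod 4=1
i=4  r:6+0→6  c:2·1+0+8→10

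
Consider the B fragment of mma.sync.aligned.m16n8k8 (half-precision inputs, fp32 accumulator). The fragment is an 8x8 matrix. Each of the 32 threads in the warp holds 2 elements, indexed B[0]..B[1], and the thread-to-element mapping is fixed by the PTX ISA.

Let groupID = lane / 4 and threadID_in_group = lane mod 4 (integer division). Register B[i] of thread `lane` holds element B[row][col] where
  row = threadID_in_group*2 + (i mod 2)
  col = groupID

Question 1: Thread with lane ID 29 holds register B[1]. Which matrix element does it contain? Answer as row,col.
29: grp=7,tig=1
[1] (1*2+1,7) = (3,7)

3,7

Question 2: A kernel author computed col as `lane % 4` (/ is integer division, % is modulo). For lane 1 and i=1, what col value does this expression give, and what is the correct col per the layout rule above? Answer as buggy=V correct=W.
buggy=1 correct=0

`lane % 4`[1,1]->1
lane 1->1/4=0, 1 mod 4=1
i=1  r:2·1+1->3  c:0
col: 1 vs 0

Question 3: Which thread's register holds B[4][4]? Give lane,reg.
18,0

c:4=>grp=4  r:4=>tig=2,lo=0
L=4*4+2=18  i=0=0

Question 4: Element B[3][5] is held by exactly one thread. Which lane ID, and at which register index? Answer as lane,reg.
21,1

c: 5->gid=5  r: 3->tid=1,i&1=1
L=5*4+1=21  i=1=1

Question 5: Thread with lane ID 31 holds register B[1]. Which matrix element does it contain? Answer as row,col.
7,7

L=31⇒gr=31>>2=7, th=31&3=3
[1]⇒row 3·2+1=7  col gr=7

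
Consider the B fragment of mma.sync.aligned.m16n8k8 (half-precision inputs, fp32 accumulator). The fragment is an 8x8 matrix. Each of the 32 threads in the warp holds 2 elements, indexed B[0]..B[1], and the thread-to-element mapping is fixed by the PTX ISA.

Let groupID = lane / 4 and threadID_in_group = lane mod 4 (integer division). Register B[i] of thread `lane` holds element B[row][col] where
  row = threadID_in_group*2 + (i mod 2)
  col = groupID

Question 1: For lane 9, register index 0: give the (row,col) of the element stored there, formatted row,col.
lane 9: g=2 (9/4), t=1 (9%4)
i=0: r=1*2+0=2, c=g=2

2,2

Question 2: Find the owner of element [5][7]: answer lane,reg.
30,1

c=7->g=7  r=5->t=2,b0=1
L=7*4+2=30  i=1=1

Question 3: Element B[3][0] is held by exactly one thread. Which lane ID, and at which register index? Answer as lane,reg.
1,1

c=0→G=0  r=3→T=1,p=1
L=0*4+1=1  i=1=1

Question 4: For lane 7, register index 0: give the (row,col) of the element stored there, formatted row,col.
6,1

lane 7->7/4=1, 7 mod 4=3
i=0  r:2·3+0->6  c:1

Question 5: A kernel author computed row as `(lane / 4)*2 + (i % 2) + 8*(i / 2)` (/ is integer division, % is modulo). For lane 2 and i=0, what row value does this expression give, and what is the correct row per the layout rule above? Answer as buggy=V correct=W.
`(lane / 4)*2 + (i % 2) + 8*(i / 2)`[2,0]→0
2: G=0,T=2
[0] (2*2+0,0) = (4,0)
row: 0 vs 4

buggy=0 correct=4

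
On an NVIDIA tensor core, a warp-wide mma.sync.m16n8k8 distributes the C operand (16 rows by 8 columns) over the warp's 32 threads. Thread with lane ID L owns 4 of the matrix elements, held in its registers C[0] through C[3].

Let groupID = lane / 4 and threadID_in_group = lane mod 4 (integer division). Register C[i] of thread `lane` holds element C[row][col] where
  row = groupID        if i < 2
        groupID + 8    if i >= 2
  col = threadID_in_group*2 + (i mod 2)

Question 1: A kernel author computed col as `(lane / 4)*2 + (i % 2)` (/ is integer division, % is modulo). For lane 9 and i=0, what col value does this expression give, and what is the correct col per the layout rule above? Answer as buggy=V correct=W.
`(lane / 4)*2 + (i % 2)`[9,0]→4
lane 9→9/4=2, 9 mod 4=1
i=0  r:2+0→2  c:2·1+0→2
col: 4 vs 2

buggy=4 correct=2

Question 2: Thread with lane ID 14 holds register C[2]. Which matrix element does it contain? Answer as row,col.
L=14->g=14>>2=3, t=14&3=2
[2]->row 3+8=11  col 2·2+0=4

11,4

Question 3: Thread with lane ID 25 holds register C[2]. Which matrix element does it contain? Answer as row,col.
14,2

lane 25=>25/4=6, 25 mod 4=1
i=2  r:6+8=>14  c:2·1+0=>2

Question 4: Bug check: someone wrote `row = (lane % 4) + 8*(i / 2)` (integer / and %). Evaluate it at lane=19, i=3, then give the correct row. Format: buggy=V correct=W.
`(lane % 4) + 8*(i / 2)`[19,3]⇒11
19: gr=4,th=3
[3] (4+8,3*2+1) = (12,7)
row: 11 vs 12

buggy=11 correct=12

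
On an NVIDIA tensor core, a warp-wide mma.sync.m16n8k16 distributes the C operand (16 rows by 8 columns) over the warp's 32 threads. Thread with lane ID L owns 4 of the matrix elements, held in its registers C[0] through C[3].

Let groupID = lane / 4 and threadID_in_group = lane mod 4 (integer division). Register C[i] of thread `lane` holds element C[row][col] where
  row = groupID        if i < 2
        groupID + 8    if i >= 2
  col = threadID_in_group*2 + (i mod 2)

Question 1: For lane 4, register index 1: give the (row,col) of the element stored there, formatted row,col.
1,1

4: G=1,T=0
[1] (1+0,0*2+1) = (1,1)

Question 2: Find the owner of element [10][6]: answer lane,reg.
r=10→G=2,rhi=1  c=6→T=3,p=0
L=2*4+3=11  i=1*2+0=2

11,2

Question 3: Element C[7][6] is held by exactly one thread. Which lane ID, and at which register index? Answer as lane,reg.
r=7->g=7,rb=0  c=6->t=3,b0=0
L=7*4+3=31  i=0*2+0=0

31,0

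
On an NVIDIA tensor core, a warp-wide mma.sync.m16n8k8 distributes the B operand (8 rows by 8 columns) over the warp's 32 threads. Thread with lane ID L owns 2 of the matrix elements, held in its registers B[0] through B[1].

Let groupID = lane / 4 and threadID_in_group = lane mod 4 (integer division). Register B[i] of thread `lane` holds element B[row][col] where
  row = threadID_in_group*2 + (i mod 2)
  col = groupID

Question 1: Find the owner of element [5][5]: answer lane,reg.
22,1

c=5→G=5  r=5→T=2,p=1
L=5*4+2=22  i=1=1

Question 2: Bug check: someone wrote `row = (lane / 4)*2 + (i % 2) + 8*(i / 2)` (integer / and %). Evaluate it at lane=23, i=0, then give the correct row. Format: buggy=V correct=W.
buggy=10 correct=6

`(lane / 4)*2 + (i % 2) + 8*(i / 2)`[23,0]->10
23: g=5,t=3
[0] (3*2+0,5) = (6,5)
row: 10 vs 6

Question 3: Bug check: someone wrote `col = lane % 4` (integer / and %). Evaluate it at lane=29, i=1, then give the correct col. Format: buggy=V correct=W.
`lane % 4`[29,1]→1
lane 29: G=7 (29/4), T=1 (29%4)
i=1: r=1*2+1=3, c=G=7
col: 1 vs 7

buggy=1 correct=7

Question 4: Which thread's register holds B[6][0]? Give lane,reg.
c:0=>grp=0  r:6=>tig=3,lo=0
L=0*4+3=3  i=0=0

3,0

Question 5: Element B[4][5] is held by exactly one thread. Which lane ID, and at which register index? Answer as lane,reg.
c=5→G=5  r=4→T=2,p=0
L=5*4+2=22  i=0=0

22,0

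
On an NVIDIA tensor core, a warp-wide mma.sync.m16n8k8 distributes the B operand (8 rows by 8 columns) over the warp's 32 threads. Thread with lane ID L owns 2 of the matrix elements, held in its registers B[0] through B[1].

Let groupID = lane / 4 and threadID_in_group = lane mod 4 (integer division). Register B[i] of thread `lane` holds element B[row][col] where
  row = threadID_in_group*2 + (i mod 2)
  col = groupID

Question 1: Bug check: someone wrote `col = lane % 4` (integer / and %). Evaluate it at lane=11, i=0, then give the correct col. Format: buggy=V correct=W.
`lane % 4`[11,0]→3
L=11→G=11>>2=2, T=11&3=3
[0]→row 3·2+0=6  col G=2
col: 3 vs 2

buggy=3 correct=2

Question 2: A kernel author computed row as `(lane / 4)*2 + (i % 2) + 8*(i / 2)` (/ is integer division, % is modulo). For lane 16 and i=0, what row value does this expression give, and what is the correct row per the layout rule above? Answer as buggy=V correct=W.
buggy=8 correct=0

`(lane / 4)*2 + (i % 2) + 8*(i / 2)`[16,0]⇒8
lane 16⇒16/4=4, 16 mod 4=0
i=0  r:2·0+0⇒0  c:4
row: 8 vs 0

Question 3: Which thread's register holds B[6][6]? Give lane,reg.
c:6=>grp=6  r:6=>tig=3,lo=0
L=6*4+3=27  i=0=0

27,0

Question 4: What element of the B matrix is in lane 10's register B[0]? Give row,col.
4,2

lane 10: G=2 (10/4), T=2 (10%4)
i=0: r=2*2+0=4, c=G=2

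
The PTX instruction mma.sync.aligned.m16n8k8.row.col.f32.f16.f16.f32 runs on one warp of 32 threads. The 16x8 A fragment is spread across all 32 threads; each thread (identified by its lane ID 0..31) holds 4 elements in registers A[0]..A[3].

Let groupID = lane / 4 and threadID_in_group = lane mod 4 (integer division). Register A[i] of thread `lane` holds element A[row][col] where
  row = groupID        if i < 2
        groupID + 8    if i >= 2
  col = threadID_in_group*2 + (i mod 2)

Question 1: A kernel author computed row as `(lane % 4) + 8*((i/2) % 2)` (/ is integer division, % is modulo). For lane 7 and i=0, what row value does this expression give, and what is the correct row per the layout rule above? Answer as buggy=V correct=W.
buggy=3 correct=1

`(lane % 4) + 8*((i/2) % 2)`[7,0]->3
L=7->g=7>>2=1, t=7&3=3
[0]->row 1+0=1  col 3·2+0=6
row: 3 vs 1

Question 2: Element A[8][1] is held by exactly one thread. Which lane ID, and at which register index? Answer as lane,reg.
0,3

r:8=>grp=0,rB=1  c:1=>tig=0,lo=1
L=0*4+0=0  i=1*2+1=3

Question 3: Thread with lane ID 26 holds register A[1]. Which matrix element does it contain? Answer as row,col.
6,5

L=26->gid=26>>2=6, tid=26&3=2
[1]->row 6+0=6  col 2·2+1=5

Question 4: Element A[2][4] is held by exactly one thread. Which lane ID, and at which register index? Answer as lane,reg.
r=2→G=2,rhi=0  c=4→T=2,p=0
L=2*4+2=10  i=0*2+0=0

10,0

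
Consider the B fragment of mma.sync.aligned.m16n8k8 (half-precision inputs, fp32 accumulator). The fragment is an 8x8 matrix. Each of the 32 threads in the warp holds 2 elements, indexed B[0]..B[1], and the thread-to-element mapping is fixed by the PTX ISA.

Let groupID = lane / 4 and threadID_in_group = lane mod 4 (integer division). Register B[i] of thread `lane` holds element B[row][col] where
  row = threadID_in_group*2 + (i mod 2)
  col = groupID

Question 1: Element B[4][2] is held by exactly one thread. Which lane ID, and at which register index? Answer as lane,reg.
10,0

c=2→G=2  r=4→T=2,p=0
L=2*4+2=10  i=0=0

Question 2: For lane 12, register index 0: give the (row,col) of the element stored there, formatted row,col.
0,3

lane 12: g=3 (12/4), t=0 (12%4)
i=0: r=0*2+0=0, c=g=3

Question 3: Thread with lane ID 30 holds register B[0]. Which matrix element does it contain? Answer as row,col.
4,7

L=30⇒gr=30>>2=7, th=30&3=2
[0]⇒row 2·2+0=4  col gr=7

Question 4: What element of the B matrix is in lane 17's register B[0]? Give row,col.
L=17→G=17>>2=4, T=17&3=1
[0]→row 1·2+0=2  col G=4

2,4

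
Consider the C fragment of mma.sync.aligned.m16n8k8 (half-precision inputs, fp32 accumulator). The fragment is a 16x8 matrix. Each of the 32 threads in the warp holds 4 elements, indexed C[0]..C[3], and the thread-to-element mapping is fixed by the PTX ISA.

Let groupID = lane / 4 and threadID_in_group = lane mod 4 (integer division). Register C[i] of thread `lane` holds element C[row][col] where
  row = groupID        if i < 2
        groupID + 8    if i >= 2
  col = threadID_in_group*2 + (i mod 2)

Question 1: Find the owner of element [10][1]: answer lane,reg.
8,3

r=10→G=2,rhi=1  c=1→T=0,p=1
L=2*4+0=8  i=1*2+1=3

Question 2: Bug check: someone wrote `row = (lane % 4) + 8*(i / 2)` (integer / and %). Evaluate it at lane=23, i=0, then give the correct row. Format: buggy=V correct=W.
buggy=3 correct=5

`(lane % 4) + 8*(i / 2)`[23,0]->3
lane 23->23/4=5, 23 mod 4=3
i=0  r:5+0->5  c:2·3+0->6
row: 3 vs 5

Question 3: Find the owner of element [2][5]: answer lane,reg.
r=2→G=2,rhi=0  c=5→T=2,p=1
L=2*4+2=10  i=0*2+1=1

10,1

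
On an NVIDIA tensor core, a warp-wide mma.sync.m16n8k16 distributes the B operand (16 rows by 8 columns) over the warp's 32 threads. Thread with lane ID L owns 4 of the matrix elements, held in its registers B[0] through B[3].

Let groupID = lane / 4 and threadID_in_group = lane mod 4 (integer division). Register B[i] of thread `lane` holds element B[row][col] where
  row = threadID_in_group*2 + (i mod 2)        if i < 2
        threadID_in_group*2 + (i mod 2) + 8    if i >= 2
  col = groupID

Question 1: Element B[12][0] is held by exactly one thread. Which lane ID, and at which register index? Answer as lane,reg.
c=0⇒gr=0  r=12⇒Rb=1,th=2,odd=0
L=0*4+2=2  i=1*2+0=2

2,2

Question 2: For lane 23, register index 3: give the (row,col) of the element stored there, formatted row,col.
lane 23: grp=5 (23/4), tig=3 (23%4)
i=3: r=3*2+1+8=15, c=grp=5

15,5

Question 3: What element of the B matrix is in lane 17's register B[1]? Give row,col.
lane 17: g=4 (17/4), t=1 (17%4)
i=1: r=1*2+1+0=3, c=g=4

3,4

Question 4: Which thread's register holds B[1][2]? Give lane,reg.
8,1

c=2→G=2  r=1→rhi=0,T=0,p=1
L=2*4+0=8  i=0*2+1=1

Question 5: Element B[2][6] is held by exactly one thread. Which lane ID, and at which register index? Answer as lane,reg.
c=6⇒gr=6  r=2⇒Rb=0,th=1,odd=0
L=6*4+1=25  i=0*2+0=0

25,0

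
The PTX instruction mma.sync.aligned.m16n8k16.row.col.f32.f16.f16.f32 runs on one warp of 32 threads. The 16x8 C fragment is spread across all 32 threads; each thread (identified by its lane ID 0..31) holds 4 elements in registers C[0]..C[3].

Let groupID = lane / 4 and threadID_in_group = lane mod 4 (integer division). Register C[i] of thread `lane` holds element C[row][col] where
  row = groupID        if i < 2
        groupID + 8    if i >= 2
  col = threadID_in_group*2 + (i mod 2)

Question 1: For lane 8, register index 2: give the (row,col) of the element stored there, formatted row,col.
10,0

L=8⇒gr=8>>2=2, th=8&3=0
[2]⇒row 2+8=10  col 0·2+0=0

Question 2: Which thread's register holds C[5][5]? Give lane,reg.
22,1

r=5⇒gr=5,Rb=0  c=5⇒th=2,odd=1
L=5*4+2=22  i=0*2+1=1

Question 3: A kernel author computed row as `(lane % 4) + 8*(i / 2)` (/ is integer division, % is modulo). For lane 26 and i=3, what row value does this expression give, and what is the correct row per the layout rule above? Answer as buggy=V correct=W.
buggy=10 correct=14

`(lane % 4) + 8*(i / 2)`[26,3]=>10
L=26=>grp=26>>2=6, tig=26&3=2
[3]=>row 6+8=14  col 2·2+1=5
row: 10 vs 14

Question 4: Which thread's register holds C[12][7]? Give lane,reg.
19,3

r:12=>grp=4,rB=1  c:7=>tig=3,lo=1
L=4*4+3=19  i=1*2+1=3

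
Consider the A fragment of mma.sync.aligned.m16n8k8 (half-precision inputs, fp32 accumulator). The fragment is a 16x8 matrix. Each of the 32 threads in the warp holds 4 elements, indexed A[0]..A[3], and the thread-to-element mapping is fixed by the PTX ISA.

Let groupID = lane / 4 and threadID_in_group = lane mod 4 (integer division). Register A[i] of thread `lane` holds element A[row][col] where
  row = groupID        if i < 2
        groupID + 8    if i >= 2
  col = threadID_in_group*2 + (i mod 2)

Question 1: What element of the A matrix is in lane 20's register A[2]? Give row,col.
13,0

lane 20: G=5 (20/4), T=0 (20%4)
i=2: r=5+8=13, c=0*2+0=0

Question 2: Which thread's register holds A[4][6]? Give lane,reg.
19,0

r: 4->gid=4,r8=0  c: 6->tid=3,i&1=0
L=4*4+3=19  i=0*2+0=0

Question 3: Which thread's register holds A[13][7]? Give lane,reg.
r: 13->gid=5,r8=1  c: 7->tid=3,i&1=1
L=5*4+3=23  i=1*2+1=3

23,3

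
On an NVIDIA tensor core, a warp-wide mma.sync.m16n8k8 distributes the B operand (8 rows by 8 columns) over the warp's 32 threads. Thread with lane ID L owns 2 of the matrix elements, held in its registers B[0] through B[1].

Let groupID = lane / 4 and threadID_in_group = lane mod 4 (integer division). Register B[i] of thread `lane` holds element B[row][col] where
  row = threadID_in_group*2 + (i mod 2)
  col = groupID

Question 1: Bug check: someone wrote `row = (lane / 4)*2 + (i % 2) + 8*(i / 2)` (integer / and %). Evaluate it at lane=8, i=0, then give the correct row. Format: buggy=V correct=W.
buggy=4 correct=0

`(lane / 4)*2 + (i % 2) + 8*(i / 2)`[8,0]→4
L=8→G=8>>2=2, T=8&3=0
[0]→row 0·2+0=0  col G=2
row: 4 vs 0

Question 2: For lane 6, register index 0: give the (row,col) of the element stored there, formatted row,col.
4,1

lane 6->6/4=1, 6 mod 4=2
i=0  r:2·2+0->4  c:1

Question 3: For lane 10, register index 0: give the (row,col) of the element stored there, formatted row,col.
lane 10→10/4=2, 10 mod 4=2
i=0  r:2·2+0→4  c:2

4,2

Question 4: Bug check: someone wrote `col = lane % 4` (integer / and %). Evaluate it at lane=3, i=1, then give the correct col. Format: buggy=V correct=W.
buggy=3 correct=0

`lane % 4`[3,1]→3
L=3→G=3>>2=0, T=3&3=3
[1]→row 3·2+1=7  col G=0
col: 3 vs 0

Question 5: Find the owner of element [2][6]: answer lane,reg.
25,0

c=6⇒gr=6  r=2⇒th=1,odd=0
L=6*4+1=25  i=0=0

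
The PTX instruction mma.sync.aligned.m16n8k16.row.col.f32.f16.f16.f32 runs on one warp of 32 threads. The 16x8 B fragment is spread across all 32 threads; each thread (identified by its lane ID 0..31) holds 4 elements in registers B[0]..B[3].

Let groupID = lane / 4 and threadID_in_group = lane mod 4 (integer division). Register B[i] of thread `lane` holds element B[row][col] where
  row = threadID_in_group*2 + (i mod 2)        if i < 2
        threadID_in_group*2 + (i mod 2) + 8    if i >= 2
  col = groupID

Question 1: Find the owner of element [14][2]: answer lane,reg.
11,2

c=2->g=2  r=14->rb=1,t=3,b0=0
L=2*4+3=11  i=1*2+0=2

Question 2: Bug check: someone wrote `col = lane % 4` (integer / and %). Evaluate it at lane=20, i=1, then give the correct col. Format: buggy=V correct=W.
buggy=0 correct=5

`lane % 4`[20,1]⇒0
lane 20⇒20/4=5, 20 mod 4=0
i=1  r:2·0+1+0⇒1  c:5
col: 0 vs 5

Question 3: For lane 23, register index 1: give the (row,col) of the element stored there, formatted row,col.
23: grp=5,tig=3
[1] (3*2+1+0,5) = (7,5)

7,5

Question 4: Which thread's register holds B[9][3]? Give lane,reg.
c:3=>grp=3  r:9=>rB=1,tig=0,lo=1
L=3*4+0=12  i=1*2+1=3

12,3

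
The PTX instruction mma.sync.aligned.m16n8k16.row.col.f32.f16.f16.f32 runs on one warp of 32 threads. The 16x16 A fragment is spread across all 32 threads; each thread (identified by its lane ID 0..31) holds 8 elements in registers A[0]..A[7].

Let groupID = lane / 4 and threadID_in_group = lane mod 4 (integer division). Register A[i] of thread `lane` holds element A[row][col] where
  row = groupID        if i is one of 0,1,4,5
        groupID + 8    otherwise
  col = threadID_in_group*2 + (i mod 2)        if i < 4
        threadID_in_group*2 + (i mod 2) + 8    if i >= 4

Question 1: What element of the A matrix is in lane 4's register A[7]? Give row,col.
lane 4: gr=1 (4/4), th=0 (4%4)
i=7: r=1+8=9, c=0*2+1+8=9

9,9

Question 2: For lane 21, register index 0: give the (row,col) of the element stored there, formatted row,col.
5,2

lane 21→21/4=5, 21 mod 4=1
i=0  r:5+0→5  c:2·1+0+0→2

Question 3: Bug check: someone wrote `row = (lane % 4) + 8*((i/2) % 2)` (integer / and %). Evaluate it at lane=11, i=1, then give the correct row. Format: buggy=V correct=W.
`(lane % 4) + 8*((i/2) % 2)`[11,1]→3
lane 11: G=2 (11/4), T=3 (11%4)
i=1: r=2+0=2, c=3*2+1+0=7
row: 3 vs 2

buggy=3 correct=2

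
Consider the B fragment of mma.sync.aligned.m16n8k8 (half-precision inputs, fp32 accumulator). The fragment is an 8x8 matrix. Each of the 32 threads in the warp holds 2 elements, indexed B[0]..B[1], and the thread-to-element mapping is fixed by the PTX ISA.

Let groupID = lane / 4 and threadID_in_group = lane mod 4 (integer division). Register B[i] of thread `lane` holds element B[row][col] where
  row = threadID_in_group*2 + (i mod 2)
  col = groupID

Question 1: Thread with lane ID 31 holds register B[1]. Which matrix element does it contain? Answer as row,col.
L=31->gid=31>>2=7, tid=31&3=3
[1]->row 3·2+1=7  col gid=7

7,7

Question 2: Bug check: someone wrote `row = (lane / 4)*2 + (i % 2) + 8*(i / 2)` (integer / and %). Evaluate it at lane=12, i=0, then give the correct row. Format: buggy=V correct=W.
`(lane / 4)*2 + (i % 2) + 8*(i / 2)`[12,0]→6
12: G=3,T=0
[0] (0*2+0,3) = (0,3)
row: 6 vs 0

buggy=6 correct=0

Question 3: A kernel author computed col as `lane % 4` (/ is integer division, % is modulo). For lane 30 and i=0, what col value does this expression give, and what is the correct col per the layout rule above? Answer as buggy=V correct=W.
buggy=2 correct=7

`lane % 4`[30,0]→2
30: G=7,T=2
[0] (2*2+0,7) = (4,7)
col: 2 vs 7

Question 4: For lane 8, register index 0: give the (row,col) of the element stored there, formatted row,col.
L=8=>grp=8>>2=2, tig=8&3=0
[0]=>row 0·2+0=0  col grp=2

0,2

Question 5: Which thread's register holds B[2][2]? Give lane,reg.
9,0

c=2⇒gr=2  r=2⇒th=1,odd=0
L=2*4+1=9  i=0=0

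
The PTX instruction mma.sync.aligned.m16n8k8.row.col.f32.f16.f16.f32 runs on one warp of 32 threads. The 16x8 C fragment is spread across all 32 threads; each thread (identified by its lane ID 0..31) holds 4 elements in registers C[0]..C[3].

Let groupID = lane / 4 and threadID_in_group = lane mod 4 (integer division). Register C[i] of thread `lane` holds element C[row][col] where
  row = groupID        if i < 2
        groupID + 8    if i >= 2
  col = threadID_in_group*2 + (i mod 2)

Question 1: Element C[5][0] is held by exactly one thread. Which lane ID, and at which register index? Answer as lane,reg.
r: 5->gid=5,r8=0  c: 0->tid=0,i&1=0
L=5*4+0=20  i=0*2+0=0

20,0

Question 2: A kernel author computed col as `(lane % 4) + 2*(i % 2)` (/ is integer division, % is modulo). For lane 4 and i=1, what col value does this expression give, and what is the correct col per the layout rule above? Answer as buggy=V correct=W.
`(lane % 4) + 2*(i % 2)`[4,1]->2
lane 4: gid=1 (4/4), tid=0 (4%4)
i=1: r=1+0=1, c=0*2+1=1
col: 2 vs 1

buggy=2 correct=1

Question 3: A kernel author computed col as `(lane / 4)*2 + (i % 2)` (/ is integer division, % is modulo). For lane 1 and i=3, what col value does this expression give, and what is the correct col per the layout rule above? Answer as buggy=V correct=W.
`(lane / 4)*2 + (i % 2)`[1,3]→1
1: G=0,T=1
[3] (0+8,1*2+1) = (8,3)
col: 1 vs 3

buggy=1 correct=3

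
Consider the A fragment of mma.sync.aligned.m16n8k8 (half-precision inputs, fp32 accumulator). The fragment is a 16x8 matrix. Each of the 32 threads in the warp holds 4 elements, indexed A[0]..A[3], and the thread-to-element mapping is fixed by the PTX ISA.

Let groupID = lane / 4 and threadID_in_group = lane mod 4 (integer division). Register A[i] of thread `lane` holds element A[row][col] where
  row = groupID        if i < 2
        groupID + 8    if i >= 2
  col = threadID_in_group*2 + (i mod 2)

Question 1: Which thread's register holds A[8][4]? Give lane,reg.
r=8->g=0,rb=1  c=4->t=2,b0=0
L=0*4+2=2  i=1*2+0=2

2,2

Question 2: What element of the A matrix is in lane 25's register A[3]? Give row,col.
L=25=>grp=25>>2=6, tig=25&3=1
[3]=>row 6+8=14  col 1·2+1=3

14,3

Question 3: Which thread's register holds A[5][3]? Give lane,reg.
r=5→G=5,rhi=0  c=3→T=1,p=1
L=5*4+1=21  i=0*2+1=1

21,1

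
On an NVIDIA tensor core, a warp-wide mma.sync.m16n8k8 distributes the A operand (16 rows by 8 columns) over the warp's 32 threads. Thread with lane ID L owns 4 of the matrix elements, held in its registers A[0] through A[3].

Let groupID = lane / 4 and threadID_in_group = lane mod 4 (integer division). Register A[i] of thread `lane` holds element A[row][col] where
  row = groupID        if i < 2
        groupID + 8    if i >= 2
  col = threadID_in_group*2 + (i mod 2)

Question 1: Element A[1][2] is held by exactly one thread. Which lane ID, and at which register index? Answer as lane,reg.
r=1->g=1,rb=0  c=2->t=1,b0=0
L=1*4+1=5  i=0*2+0=0

5,0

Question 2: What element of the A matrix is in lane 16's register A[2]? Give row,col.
12,0

L=16->g=16>>2=4, t=16&3=0
[2]->row 4+8=12  col 0·2+0=0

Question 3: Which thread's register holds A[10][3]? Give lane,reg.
9,3

r=10⇒gr=2,Rb=1  c=3⇒th=1,odd=1
L=2*4+1=9  i=1*2+1=3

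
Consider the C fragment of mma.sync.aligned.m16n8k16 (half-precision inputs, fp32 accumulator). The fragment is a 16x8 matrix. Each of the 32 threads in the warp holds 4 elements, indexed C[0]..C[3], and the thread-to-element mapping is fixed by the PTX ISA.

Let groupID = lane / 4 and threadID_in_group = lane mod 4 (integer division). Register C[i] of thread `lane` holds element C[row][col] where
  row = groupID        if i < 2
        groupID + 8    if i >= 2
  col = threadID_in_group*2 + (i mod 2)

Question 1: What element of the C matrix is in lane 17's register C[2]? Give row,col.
12,2

17: g=4,t=1
[2] (4+8,1*2+0) = (12,2)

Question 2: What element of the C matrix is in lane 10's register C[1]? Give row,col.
10: g=2,t=2
[1] (2+0,2*2+1) = (2,5)

2,5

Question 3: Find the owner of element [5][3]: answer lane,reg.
r=5→G=5,rhi=0  c=3→T=1,p=1
L=5*4+1=21  i=0*2+1=1

21,1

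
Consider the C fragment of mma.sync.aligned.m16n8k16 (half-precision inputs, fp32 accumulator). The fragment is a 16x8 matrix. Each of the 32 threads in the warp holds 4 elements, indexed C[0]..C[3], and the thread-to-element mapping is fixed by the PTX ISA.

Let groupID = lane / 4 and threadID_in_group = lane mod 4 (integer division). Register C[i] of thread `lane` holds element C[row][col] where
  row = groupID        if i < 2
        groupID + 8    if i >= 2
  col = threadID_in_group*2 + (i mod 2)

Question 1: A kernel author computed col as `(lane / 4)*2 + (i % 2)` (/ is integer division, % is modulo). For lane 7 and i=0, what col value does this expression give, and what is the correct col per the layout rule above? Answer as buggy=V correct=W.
buggy=2 correct=6

`(lane / 4)*2 + (i % 2)`[7,0]→2
lane 7: G=1 (7/4), T=3 (7%4)
i=0: r=1+0=1, c=3*2+0=6
col: 2 vs 6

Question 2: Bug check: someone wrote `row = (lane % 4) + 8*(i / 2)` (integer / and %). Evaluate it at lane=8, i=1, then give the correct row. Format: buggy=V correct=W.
buggy=0 correct=2

`(lane % 4) + 8*(i / 2)`[8,1]⇒0
lane 8: gr=2 (8/4), th=0 (8%4)
i=1: r=2+0=2, c=0*2+1=1
row: 0 vs 2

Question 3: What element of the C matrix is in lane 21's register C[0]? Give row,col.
lane 21->21/4=5, 21 mod 4=1
i=0  r:5+0->5  c:2·1+0->2

5,2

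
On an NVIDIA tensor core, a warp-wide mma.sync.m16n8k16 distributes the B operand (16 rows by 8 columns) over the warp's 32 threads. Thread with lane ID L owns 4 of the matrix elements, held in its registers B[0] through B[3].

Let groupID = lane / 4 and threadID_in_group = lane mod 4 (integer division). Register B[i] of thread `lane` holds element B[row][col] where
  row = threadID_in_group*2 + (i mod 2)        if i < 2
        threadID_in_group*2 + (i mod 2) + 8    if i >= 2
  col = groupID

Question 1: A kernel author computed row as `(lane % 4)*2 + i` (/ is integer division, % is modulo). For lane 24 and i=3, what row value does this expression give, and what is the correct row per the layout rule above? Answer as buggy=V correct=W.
buggy=3 correct=9

`(lane % 4)*2 + i`[24,3]->3
lane 24: g=6 (24/4), t=0 (24%4)
i=3: r=0*2+1+8=9, c=g=6
row: 3 vs 9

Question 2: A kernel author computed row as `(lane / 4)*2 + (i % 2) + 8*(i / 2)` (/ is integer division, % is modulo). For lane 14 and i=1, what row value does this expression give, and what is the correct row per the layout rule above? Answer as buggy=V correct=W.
buggy=7 correct=5

`(lane / 4)*2 + (i % 2) + 8*(i / 2)`[14,1]=>7
14: grp=3,tig=2
[1] (2*2+1+0,3) = (5,3)
row: 7 vs 5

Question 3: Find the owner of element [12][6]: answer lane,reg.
26,2

c:6=>grp=6  r:12=>rB=1,tig=2,lo=0
L=6*4+2=26  i=1*2+0=2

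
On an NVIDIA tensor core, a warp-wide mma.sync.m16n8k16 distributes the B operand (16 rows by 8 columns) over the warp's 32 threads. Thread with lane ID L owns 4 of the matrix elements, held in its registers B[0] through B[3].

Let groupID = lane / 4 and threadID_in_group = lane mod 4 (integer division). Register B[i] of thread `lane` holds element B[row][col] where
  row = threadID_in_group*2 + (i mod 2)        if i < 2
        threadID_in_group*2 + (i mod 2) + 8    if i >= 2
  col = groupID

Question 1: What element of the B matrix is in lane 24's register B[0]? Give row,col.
lane 24: gid=6 (24/4), tid=0 (24%4)
i=0: r=0*2+0+0=0, c=gid=6

0,6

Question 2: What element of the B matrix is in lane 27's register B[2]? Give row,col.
L=27⇒gr=27>>2=6, th=27&3=3
[2]⇒row 3·2+0+8=14  col gr=6

14,6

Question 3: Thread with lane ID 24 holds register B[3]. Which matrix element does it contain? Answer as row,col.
lane 24: grp=6 (24/4), tig=0 (24%4)
i=3: r=0*2+1+8=9, c=grp=6

9,6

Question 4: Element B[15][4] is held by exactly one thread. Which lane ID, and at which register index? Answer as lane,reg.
c:4=>grp=4  r:15=>rB=1,tig=3,lo=1
L=4*4+3=19  i=1*2+1=3

19,3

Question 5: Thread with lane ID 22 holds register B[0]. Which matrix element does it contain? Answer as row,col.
lane 22->22/4=5, 22 mod 4=2
i=0  r:2·2+0+0->4  c:5

4,5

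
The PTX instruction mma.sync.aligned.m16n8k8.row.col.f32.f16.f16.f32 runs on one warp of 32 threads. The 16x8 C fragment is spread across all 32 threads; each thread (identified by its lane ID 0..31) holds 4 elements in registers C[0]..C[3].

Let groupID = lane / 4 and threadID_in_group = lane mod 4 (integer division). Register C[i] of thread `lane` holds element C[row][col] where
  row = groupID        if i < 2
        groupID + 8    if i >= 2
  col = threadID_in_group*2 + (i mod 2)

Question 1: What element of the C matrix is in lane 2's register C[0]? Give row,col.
0,4

L=2->gid=2>>2=0, tid=2&3=2
[0]->row 0+0=0  col 2·2+0=4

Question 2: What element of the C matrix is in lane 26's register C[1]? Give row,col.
6,5

26: grp=6,tig=2
[1] (6+0,2*2+1) = (6,5)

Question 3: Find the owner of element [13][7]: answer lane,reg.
r=13⇒gr=5,Rb=1  c=7⇒th=3,odd=1
L=5*4+3=23  i=1*2+1=3

23,3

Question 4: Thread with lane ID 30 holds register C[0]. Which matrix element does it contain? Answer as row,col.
lane 30->30/4=7, 30 mod 4=2
i=0  r:7+0->7  c:2·2+0->4

7,4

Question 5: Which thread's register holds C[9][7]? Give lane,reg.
7,3

r=9→G=1,rhi=1  c=7→T=3,p=1
L=1*4+3=7  i=1*2+1=3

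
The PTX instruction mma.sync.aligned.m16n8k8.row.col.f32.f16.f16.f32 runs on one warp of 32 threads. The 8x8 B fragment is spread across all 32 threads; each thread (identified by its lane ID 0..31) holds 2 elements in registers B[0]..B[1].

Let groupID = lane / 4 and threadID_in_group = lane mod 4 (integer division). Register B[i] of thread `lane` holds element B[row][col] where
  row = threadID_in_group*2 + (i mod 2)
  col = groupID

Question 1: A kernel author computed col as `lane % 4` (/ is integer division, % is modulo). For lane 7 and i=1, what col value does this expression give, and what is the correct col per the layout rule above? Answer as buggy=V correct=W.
`lane % 4`[7,1]->3
7: gid=1,tid=3
[1] (3*2+1,1) = (7,1)
col: 3 vs 1

buggy=3 correct=1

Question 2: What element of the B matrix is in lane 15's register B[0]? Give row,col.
6,3

lane 15=>15/4=3, 15 mod 4=3
i=0  r:2·3+0=>6  c:3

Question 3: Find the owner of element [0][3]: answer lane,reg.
c=3->g=3  r=0->t=0,b0=0
L=3*4+0=12  i=0=0

12,0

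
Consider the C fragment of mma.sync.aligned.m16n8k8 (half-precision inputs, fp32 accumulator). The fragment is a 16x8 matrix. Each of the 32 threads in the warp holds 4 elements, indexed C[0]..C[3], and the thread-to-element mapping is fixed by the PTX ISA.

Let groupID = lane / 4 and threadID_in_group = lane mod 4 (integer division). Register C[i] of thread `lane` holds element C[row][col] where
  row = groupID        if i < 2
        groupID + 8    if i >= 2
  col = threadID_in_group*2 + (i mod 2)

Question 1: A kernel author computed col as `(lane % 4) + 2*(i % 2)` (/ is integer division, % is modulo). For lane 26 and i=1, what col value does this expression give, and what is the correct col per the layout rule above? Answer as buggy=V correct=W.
`(lane % 4) + 2*(i % 2)`[26,1]->4
26: g=6,t=2
[1] (6+0,2*2+1) = (6,5)
col: 4 vs 5

buggy=4 correct=5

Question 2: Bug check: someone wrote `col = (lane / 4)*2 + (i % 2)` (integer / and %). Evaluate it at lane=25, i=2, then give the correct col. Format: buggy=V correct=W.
`(lane / 4)*2 + (i % 2)`[25,2]→12
25: G=6,T=1
[2] (6+8,1*2+0) = (14,2)
col: 12 vs 2

buggy=12 correct=2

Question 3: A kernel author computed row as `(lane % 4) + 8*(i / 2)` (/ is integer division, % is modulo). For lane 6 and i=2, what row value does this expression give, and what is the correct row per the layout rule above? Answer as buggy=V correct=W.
buggy=10 correct=9

`(lane % 4) + 8*(i / 2)`[6,2]⇒10
L=6⇒gr=6>>2=1, th=6&3=2
[2]⇒row 1+8=9  col 2·2+0=4
row: 10 vs 9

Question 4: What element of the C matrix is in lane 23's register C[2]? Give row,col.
13,6

23: grp=5,tig=3
[2] (5+8,3*2+0) = (13,6)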